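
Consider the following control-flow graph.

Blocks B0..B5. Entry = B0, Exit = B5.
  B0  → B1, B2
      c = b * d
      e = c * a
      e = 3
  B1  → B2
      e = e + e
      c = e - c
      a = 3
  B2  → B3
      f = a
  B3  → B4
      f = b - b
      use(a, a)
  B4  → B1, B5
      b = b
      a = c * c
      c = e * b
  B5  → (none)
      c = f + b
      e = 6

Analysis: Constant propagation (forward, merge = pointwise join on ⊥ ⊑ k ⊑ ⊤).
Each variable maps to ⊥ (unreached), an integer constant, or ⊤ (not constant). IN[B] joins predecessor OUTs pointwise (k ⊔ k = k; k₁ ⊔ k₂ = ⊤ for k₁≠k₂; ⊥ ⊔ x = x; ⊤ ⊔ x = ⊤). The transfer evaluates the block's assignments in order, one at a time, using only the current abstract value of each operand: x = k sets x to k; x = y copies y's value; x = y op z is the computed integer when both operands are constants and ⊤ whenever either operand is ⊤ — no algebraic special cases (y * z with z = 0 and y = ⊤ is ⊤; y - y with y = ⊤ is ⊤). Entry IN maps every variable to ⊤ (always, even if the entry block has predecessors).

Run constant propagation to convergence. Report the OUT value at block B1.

Answer: {a: 3, b: ⊤, c: ⊤, d: ⊤, e: ⊤, f: ⊤}

Trace:
Converged values:
  B0:   IN=(all ⊤)   OUT={e:3; rest ⊤}
  B1:   IN=(all ⊤)   OUT={a:3; rest ⊤}
  B2:   IN=(all ⊤)   OUT=(all ⊤)
  B3:   IN=(all ⊤)   OUT=(all ⊤)
  B4:   IN=(all ⊤)   OUT=(all ⊤)
  B5:   IN=(all ⊤)   OUT={e:6; rest ⊤}

Merge at B1: IN[B1] = OUT[B0] ⊔ OUT[B4] = {a: ⊤, b: ⊤, c: ⊤, d: ⊤, e: ⊤, f: ⊤}
Applying B1's transfer function to that IN value gives OUT[B1] (row B1 above).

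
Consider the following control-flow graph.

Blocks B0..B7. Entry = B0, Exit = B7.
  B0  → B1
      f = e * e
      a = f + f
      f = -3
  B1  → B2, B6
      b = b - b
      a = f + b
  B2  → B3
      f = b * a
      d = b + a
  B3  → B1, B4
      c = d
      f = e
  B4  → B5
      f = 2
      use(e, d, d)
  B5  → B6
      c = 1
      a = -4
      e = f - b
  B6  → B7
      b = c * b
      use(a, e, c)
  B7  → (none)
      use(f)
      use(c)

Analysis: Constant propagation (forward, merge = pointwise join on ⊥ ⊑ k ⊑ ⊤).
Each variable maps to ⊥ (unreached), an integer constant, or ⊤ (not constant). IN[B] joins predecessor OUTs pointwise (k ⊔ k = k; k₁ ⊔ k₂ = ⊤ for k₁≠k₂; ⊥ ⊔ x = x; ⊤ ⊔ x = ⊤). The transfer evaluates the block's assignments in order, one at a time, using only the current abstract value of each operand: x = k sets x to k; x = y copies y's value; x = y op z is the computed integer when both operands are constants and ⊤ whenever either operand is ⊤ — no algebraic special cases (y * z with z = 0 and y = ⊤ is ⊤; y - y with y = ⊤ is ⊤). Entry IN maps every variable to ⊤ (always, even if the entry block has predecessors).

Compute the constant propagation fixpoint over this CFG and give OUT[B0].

Fixpoint table:
  B0:   IN=(all ⊤)   OUT={f:-3; rest ⊤}
  B1:   IN=(all ⊤)   OUT=(all ⊤)
  B2:   IN=(all ⊤)   OUT=(all ⊤)
  B3:   IN=(all ⊤)   OUT=(all ⊤)
  B4:   IN=(all ⊤)   OUT={f:2; rest ⊤}
  B5:   IN={f:2; rest ⊤}   OUT={a:-4, c:1, f:2; rest ⊤}
  B6:   IN=(all ⊤)   OUT=(all ⊤)
  B7:   IN=(all ⊤)   OUT=(all ⊤)

B0 is the boundary node: IN[B0] = {a: ⊤, b: ⊤, c: ⊤, d: ⊤, e: ⊤, f: ⊤}
Applying B0's transfer function to that IN value gives OUT[B0] (row B0 above).

Answer: {a: ⊤, b: ⊤, c: ⊤, d: ⊤, e: ⊤, f: -3}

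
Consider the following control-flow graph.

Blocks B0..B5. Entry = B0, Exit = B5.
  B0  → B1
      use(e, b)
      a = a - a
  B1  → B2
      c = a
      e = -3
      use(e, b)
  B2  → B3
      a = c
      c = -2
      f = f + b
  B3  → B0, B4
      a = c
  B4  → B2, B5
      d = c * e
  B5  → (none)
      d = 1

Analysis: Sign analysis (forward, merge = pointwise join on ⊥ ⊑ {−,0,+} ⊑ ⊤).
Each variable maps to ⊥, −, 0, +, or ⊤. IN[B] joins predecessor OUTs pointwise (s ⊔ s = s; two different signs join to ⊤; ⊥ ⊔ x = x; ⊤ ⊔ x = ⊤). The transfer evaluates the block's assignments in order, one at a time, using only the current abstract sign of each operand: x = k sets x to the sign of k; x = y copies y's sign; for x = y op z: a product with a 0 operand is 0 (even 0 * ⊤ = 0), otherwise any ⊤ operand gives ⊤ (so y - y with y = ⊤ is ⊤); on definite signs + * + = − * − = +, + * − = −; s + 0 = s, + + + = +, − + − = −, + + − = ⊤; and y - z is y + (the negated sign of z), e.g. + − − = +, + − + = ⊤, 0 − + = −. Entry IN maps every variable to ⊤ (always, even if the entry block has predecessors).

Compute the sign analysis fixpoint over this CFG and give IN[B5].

Fixpoint table:
  B0:   IN=(all ⊤)   OUT=(all ⊤)
  B1:   IN=(all ⊤)   OUT={e:-; rest ⊤}
  B2:   IN={e:-; rest ⊤}   OUT={c:-, e:-; rest ⊤}
  B3:   IN={c:-, e:-; rest ⊤}   OUT={a:-, c:-, e:-; rest ⊤}
  B4:   IN={a:-, c:-, e:-; rest ⊤}   OUT={a:-, c:-, d:+, e:-; rest ⊤}
  B5:   IN={a:-, c:-, d:+, e:-; rest ⊤}   OUT={a:-, c:-, d:+, e:-; rest ⊤}

Merge at B5: IN[B5] = OUT[B4] = {a: -, b: ⊤, c: -, d: +, e: -, f: ⊤}

Answer: {a: -, b: ⊤, c: -, d: +, e: -, f: ⊤}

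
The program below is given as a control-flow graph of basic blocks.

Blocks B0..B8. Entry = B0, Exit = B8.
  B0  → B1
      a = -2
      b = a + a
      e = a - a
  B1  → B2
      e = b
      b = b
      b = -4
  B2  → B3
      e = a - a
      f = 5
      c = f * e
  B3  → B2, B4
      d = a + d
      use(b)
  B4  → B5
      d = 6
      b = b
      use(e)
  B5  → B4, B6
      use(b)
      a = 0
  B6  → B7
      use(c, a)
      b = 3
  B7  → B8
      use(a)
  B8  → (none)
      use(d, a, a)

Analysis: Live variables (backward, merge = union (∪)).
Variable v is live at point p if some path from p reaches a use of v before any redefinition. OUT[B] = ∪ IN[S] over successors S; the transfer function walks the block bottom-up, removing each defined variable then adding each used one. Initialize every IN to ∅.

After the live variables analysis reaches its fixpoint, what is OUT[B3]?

Converged values:
  B0:   IN={d}   OUT={a, b, d}
  B1:   IN={a, b, d}   OUT={a, b, d}
  B2:   IN={a, b, d}   OUT={a, b, c, d, e}
  B3:   IN={a, b, c, d, e}   OUT={a, b, c, d, e}
  B4:   IN={b, c, e}   OUT={b, c, d, e}
  B5:   IN={b, c, d, e}   OUT={a, b, c, d, e}
  B6:   IN={a, c, d}   OUT={a, d}
  B7:   IN={a, d}   OUT={a, d}
  B8:   IN={a, d}   OUT={}

Merge at B3: OUT[B3] = IN[B2] ⊔ IN[B4] = {a, b, c, d, e}

Answer: {a, b, c, d, e}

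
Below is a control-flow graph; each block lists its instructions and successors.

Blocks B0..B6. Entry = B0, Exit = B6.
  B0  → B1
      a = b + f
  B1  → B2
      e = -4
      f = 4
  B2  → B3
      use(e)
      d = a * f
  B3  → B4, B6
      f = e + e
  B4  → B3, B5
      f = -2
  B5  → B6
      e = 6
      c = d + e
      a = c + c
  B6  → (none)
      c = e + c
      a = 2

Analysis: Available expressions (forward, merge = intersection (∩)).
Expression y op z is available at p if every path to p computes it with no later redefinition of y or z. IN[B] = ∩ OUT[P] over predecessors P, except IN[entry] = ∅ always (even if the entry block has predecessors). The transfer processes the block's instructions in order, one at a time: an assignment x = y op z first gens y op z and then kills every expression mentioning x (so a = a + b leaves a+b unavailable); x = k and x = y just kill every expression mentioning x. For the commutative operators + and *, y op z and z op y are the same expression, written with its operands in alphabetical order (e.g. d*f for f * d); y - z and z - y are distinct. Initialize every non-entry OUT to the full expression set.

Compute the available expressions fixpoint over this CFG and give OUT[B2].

Per-block solution:
  B0:   IN={}   OUT={b+f}
  B1:   IN={b+f}   OUT={}
  B2:   IN={}   OUT={a*f}
  B3:   IN={}   OUT={e+e}
  B4:   IN={e+e}   OUT={e+e}
  B5:   IN={e+e}   OUT={c+c, d+e}
  B6:   IN={}   OUT={}

Merge at B2: IN[B2] = OUT[B1] = {}
Applying B2's transfer function to that IN value gives OUT[B2] (row B2 above).

Answer: {a*f}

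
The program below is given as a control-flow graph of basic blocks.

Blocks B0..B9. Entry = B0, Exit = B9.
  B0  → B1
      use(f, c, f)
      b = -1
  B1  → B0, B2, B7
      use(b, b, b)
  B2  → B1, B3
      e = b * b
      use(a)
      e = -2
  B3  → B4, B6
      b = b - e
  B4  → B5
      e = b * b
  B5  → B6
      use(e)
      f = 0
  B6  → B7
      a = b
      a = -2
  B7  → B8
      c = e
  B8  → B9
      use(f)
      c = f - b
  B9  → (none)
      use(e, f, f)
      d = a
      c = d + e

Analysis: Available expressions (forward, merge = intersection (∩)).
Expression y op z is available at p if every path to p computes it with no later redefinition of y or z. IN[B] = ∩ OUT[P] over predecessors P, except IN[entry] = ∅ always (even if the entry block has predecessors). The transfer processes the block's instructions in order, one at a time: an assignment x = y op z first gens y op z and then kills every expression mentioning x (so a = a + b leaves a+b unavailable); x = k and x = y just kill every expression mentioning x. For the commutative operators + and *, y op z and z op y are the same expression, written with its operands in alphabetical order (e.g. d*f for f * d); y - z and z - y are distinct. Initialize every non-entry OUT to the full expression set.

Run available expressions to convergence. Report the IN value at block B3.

Answer: {b*b}

Trace:
Per-block solution:
  B0: | IN={} | OUT={}
  B1: | IN={} | OUT={}
  B2: | IN={} | OUT={b*b}
  B3: | IN={b*b} | OUT={}
  B4: | IN={} | OUT={b*b}
  B5: | IN={b*b} | OUT={b*b}
  B6: | IN={} | OUT={}
  B7: | IN={} | OUT={}
  B8: | IN={} | OUT={f-b}
  B9: | IN={f-b} | OUT={d+e, f-b}

Merge at B3: IN[B3] = OUT[B2] = {b*b}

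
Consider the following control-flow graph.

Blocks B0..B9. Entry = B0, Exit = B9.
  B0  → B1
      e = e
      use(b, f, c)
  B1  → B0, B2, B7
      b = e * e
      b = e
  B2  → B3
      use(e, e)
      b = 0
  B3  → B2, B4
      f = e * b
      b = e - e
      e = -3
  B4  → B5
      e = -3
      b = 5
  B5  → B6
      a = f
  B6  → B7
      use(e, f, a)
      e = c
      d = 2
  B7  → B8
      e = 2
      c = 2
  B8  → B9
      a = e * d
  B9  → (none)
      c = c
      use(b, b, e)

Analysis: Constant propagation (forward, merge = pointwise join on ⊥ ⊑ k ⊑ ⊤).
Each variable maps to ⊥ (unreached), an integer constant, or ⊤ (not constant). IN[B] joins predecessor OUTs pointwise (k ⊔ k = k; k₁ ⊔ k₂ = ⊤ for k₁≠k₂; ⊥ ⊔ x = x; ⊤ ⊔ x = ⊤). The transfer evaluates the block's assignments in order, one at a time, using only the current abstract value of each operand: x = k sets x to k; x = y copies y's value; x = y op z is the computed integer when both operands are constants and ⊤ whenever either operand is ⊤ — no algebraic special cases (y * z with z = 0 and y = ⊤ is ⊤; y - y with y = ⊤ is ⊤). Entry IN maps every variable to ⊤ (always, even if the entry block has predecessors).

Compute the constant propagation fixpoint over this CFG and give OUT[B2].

Answer: {a: ⊤, b: 0, c: ⊤, d: ⊤, e: ⊤, f: ⊤}

Working:
Fixpoint table:
  B0: | IN=(all ⊤) | OUT=(all ⊤)
  B1: | IN=(all ⊤) | OUT=(all ⊤)
  B2: | IN=(all ⊤) | OUT={b:0; rest ⊤}
  B3: | IN={b:0; rest ⊤} | OUT={e:-3; rest ⊤}
  B4: | IN={e:-3; rest ⊤} | OUT={b:5, e:-3; rest ⊤}
  B5: | IN={b:5, e:-3; rest ⊤} | OUT={b:5, e:-3; rest ⊤}
  B6: | IN={b:5, e:-3; rest ⊤} | OUT={b:5, d:2; rest ⊤}
  B7: | IN=(all ⊤) | OUT={c:2, e:2; rest ⊤}
  B8: | IN={c:2, e:2; rest ⊤} | OUT={c:2, e:2; rest ⊤}
  B9: | IN={c:2, e:2; rest ⊤} | OUT={c:2, e:2; rest ⊤}

Merge at B2: IN[B2] = OUT[B1] ⊔ OUT[B3] = {a: ⊤, b: ⊤, c: ⊤, d: ⊤, e: ⊤, f: ⊤}
Applying B2's transfer function to that IN value gives OUT[B2] (row B2 above).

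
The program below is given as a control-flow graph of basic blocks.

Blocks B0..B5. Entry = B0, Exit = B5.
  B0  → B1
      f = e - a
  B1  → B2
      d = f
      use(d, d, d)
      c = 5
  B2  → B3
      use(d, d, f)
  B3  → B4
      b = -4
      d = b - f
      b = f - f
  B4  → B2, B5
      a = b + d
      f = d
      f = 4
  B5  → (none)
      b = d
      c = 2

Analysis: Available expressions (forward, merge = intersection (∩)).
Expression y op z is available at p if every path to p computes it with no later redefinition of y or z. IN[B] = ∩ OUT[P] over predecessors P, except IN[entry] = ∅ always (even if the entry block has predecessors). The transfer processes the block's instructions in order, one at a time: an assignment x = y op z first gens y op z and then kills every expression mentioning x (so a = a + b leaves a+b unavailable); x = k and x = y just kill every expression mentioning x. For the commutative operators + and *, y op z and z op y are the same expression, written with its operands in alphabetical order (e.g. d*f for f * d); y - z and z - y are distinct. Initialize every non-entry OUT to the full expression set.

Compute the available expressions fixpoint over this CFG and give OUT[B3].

Per-block solution:
  B0:  IN={}  OUT={e-a}
  B1:  IN={e-a}  OUT={e-a}
  B2:  IN={}  OUT={}
  B3:  IN={}  OUT={f-f}
  B4:  IN={f-f}  OUT={b+d}
  B5:  IN={b+d}  OUT={}

Merge at B3: IN[B3] = OUT[B2] = {}
Applying B3's transfer function to that IN value gives OUT[B3] (row B3 above).

Answer: {f-f}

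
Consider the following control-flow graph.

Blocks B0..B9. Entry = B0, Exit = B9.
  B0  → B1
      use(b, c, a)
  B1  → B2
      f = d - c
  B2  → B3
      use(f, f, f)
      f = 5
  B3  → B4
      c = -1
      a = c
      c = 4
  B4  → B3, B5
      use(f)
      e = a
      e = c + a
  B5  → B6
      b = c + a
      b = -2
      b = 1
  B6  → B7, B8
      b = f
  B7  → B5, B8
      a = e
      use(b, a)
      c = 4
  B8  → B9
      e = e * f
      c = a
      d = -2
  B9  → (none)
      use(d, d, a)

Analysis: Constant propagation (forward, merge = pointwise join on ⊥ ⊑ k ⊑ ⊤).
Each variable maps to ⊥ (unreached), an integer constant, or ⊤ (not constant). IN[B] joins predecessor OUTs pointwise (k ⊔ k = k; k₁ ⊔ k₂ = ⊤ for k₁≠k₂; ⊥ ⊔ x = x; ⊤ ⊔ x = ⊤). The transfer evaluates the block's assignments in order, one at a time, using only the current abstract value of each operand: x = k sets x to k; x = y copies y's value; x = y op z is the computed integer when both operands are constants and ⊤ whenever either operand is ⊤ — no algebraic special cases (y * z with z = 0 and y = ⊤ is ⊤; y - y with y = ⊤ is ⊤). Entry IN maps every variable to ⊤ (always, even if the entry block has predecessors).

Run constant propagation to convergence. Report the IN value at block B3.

Answer: {a: ⊤, b: ⊤, c: ⊤, d: ⊤, e: ⊤, f: 5}

Derivation:
Fixpoint table:
  B0: | IN=(all ⊤) | OUT=(all ⊤)
  B1: | IN=(all ⊤) | OUT=(all ⊤)
  B2: | IN=(all ⊤) | OUT={f:5; rest ⊤}
  B3: | IN={f:5; rest ⊤} | OUT={a:-1, c:4, f:5; rest ⊤}
  B4: | IN={a:-1, c:4, f:5; rest ⊤} | OUT={a:-1, c:4, e:3, f:5; rest ⊤}
  B5: | IN={c:4, e:3, f:5; rest ⊤} | OUT={b:1, c:4, e:3, f:5; rest ⊤}
  B6: | IN={b:1, c:4, e:3, f:5; rest ⊤} | OUT={b:5, c:4, e:3, f:5; rest ⊤}
  B7: | IN={b:5, c:4, e:3, f:5; rest ⊤} | OUT={a:3, b:5, c:4, e:3, f:5; rest ⊤}
  B8: | IN={b:5, c:4, e:3, f:5; rest ⊤} | OUT={b:5, d:-2, e:15, f:5; rest ⊤}
  B9: | IN={b:5, d:-2, e:15, f:5; rest ⊤} | OUT={b:5, d:-2, e:15, f:5; rest ⊤}

Merge at B3: IN[B3] = OUT[B2] ⊔ OUT[B4] = {a: ⊤, b: ⊤, c: ⊤, d: ⊤, e: ⊤, f: 5}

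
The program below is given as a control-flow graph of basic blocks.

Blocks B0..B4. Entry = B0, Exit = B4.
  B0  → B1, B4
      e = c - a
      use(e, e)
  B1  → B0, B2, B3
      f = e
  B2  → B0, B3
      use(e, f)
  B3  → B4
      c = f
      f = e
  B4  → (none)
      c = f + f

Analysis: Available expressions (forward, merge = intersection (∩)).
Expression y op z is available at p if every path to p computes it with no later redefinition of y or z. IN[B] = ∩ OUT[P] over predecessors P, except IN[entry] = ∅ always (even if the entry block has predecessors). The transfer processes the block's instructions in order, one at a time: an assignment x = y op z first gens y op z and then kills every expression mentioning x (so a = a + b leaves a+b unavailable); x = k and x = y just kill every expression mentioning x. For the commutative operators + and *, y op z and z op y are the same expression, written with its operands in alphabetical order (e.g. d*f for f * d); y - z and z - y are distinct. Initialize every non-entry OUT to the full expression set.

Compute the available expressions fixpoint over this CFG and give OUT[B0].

Converged values:
  B0:  IN={}  OUT={c-a}
  B1:  IN={c-a}  OUT={c-a}
  B2:  IN={c-a}  OUT={c-a}
  B3:  IN={c-a}  OUT={}
  B4:  IN={}  OUT={f+f}

Merge at B0 (entry node, so the boundary value {} is joined with the incoming edge(s)): IN[B0] = {} ∩ OUT[B1] ∩ OUT[B2] = {}
Applying B0's transfer function to that IN value gives OUT[B0] (row B0 above).

Answer: {c-a}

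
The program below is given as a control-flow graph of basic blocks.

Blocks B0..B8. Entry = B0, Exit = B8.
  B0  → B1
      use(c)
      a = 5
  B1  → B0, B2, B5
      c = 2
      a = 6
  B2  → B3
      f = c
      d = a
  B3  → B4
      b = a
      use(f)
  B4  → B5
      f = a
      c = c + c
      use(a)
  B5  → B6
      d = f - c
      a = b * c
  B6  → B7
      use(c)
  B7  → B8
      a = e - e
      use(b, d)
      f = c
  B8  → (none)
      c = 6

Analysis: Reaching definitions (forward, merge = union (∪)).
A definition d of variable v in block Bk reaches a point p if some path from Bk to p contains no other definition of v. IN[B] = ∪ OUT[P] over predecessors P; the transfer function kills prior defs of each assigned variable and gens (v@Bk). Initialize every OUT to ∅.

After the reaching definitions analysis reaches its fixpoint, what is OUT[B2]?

Per-block solution:
  B0:  IN={a@B1, c@B1}  OUT={a@B0, c@B1}
  B1:  IN={a@B0, c@B1}  OUT={a@B1, c@B1}
  B2:  IN={a@B1, c@B1}  OUT={a@B1, c@B1, d@B2, f@B2}
  B3:  IN={a@B1, c@B1, d@B2, f@B2}  OUT={a@B1, b@B3, c@B1, d@B2, f@B2}
  B4:  IN={a@B1, b@B3, c@B1, d@B2, f@B2}  OUT={a@B1, b@B3, c@B4, d@B2, f@B4}
  B5:  IN={a@B1, b@B3, c@B1, c@B4, d@B2, f@B4}  OUT={a@B5, b@B3, c@B1, c@B4, d@B5, f@B4}
  B6:  IN={a@B5, b@B3, c@B1, c@B4, d@B5, f@B4}  OUT={a@B5, b@B3, c@B1, c@B4, d@B5, f@B4}
  B7:  IN={a@B5, b@B3, c@B1, c@B4, d@B5, f@B4}  OUT={a@B7, b@B3, c@B1, c@B4, d@B5, f@B7}
  B8:  IN={a@B7, b@B3, c@B1, c@B4, d@B5, f@B7}  OUT={a@B7, b@B3, c@B8, d@B5, f@B7}

Merge at B2: IN[B2] = OUT[B1] = {a@B1, c@B1}
Applying B2's transfer function to that IN value gives OUT[B2] (row B2 above).

Answer: {a@B1, c@B1, d@B2, f@B2}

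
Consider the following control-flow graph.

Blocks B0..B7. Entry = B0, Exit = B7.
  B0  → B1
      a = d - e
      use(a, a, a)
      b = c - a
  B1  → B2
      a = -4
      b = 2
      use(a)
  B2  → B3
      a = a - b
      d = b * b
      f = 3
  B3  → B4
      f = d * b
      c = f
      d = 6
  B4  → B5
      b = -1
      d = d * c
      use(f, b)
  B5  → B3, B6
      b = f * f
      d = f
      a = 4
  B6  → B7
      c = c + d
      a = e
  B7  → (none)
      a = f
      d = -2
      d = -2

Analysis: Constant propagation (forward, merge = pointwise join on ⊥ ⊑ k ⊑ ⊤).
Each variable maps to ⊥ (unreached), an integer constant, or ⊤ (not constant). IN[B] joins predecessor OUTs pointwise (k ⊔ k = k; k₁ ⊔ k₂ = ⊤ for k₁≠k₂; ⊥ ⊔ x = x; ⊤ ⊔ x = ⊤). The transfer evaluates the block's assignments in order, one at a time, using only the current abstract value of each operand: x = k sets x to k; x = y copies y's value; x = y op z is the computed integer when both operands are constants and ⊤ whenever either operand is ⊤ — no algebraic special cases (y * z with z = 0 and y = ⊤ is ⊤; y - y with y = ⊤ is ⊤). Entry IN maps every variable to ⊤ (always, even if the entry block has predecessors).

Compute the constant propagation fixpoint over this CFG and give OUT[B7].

Answer: {a: ⊤, b: ⊤, c: ⊤, d: -2, e: ⊤, f: ⊤}

Trace:
Per-block solution:
  B0:   IN=(all ⊤)   OUT=(all ⊤)
  B1:   IN=(all ⊤)   OUT={a:-4, b:2; rest ⊤}
  B2:   IN={a:-4, b:2; rest ⊤}   OUT={a:-6, b:2, d:4, f:3; rest ⊤}
  B3:   IN=(all ⊤)   OUT={d:6; rest ⊤}
  B4:   IN={d:6; rest ⊤}   OUT={b:-1; rest ⊤}
  B5:   IN={b:-1; rest ⊤}   OUT={a:4; rest ⊤}
  B6:   IN={a:4; rest ⊤}   OUT=(all ⊤)
  B7:   IN=(all ⊤)   OUT={d:-2; rest ⊤}

Merge at B7: IN[B7] = OUT[B6] = {a: ⊤, b: ⊤, c: ⊤, d: ⊤, e: ⊤, f: ⊤}
Applying B7's transfer function to that IN value gives OUT[B7] (row B7 above).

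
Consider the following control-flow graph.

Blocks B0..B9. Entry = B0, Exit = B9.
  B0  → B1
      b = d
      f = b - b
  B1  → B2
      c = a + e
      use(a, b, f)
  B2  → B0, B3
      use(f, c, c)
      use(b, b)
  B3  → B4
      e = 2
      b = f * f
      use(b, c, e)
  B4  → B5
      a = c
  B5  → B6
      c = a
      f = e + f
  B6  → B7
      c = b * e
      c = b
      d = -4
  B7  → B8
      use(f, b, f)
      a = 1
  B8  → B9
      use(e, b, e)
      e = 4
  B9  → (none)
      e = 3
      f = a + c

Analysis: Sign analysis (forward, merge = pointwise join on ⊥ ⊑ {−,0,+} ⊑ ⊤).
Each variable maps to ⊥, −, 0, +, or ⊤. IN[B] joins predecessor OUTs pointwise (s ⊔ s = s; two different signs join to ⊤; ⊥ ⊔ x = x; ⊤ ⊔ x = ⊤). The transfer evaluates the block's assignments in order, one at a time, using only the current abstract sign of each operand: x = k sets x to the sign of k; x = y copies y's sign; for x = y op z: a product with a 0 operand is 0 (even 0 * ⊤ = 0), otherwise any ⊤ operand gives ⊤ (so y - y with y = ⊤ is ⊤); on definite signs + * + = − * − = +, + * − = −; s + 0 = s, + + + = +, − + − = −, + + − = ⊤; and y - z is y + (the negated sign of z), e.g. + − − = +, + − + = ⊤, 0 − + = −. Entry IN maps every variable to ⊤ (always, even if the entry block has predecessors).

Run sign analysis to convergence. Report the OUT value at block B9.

Answer: {a: +, b: ⊤, c: ⊤, d: -, e: +, f: ⊤}

Derivation:
Converged values:
  B0:  IN=(all ⊤)  OUT=(all ⊤)
  B1:  IN=(all ⊤)  OUT=(all ⊤)
  B2:  IN=(all ⊤)  OUT=(all ⊤)
  B3:  IN=(all ⊤)  OUT={e:+; rest ⊤}
  B4:  IN={e:+; rest ⊤}  OUT={e:+; rest ⊤}
  B5:  IN={e:+; rest ⊤}  OUT={e:+; rest ⊤}
  B6:  IN={e:+; rest ⊤}  OUT={d:-, e:+; rest ⊤}
  B7:  IN={d:-, e:+; rest ⊤}  OUT={a:+, d:-, e:+; rest ⊤}
  B8:  IN={a:+, d:-, e:+; rest ⊤}  OUT={a:+, d:-, e:+; rest ⊤}
  B9:  IN={a:+, d:-, e:+; rest ⊤}  OUT={a:+, d:-, e:+; rest ⊤}

Merge at B9: IN[B9] = OUT[B8] = {a: +, b: ⊤, c: ⊤, d: -, e: +, f: ⊤}
Applying B9's transfer function to that IN value gives OUT[B9] (row B9 above).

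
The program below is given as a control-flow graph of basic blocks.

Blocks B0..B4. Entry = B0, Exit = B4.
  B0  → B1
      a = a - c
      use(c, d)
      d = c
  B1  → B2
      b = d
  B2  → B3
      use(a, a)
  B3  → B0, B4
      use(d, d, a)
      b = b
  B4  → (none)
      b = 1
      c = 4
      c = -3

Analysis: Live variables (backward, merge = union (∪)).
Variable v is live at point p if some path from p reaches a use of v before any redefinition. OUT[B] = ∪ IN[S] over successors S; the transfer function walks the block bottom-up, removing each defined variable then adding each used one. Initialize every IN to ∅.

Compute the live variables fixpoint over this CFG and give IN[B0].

Answer: {a, c, d}

Working:
Per-block solution:
  B0: | IN={a, c, d} | OUT={a, c, d}
  B1: | IN={a, c, d} | OUT={a, b, c, d}
  B2: | IN={a, b, c, d} | OUT={a, b, c, d}
  B3: | IN={a, b, c, d} | OUT={a, c, d}
  B4: | IN={} | OUT={}

Merge at B0: OUT[B0] = IN[B1] = {a, c, d}
Applying B0's transfer function to that OUT value gives IN[B0] (row B0 above).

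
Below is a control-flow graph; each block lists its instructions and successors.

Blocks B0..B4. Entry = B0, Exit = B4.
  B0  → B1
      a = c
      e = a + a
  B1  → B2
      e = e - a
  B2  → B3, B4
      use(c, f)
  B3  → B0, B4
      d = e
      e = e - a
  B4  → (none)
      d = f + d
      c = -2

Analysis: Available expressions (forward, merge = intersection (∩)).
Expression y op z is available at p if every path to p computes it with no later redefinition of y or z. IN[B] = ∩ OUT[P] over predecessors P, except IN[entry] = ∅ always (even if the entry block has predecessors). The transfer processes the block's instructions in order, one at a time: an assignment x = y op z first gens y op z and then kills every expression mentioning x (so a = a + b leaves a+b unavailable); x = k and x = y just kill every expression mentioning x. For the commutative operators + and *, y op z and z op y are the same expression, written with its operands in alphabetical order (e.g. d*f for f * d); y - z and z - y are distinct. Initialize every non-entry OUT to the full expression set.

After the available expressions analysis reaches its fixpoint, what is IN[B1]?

Converged values:
  B0: | IN={} | OUT={a+a}
  B1: | IN={a+a} | OUT={a+a}
  B2: | IN={a+a} | OUT={a+a}
  B3: | IN={a+a} | OUT={a+a}
  B4: | IN={a+a} | OUT={a+a}

Merge at B1: IN[B1] = OUT[B0] = {a+a}

Answer: {a+a}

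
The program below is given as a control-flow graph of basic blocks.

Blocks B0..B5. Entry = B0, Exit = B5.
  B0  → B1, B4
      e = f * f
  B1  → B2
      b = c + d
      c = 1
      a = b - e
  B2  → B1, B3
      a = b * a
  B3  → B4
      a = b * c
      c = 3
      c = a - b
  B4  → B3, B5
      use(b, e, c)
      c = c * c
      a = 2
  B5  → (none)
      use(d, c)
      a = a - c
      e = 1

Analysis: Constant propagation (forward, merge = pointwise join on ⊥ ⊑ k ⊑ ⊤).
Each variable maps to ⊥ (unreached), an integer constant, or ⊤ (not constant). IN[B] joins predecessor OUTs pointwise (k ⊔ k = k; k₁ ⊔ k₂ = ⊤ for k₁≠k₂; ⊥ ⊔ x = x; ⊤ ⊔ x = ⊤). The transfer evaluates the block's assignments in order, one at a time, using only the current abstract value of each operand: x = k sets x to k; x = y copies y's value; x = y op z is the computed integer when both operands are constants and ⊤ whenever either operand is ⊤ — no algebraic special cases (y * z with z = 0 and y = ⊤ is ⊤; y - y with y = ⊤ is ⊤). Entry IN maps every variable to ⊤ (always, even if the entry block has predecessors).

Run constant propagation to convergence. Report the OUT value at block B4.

Per-block solution:
  B0: | IN=(all ⊤) | OUT=(all ⊤)
  B1: | IN=(all ⊤) | OUT={c:1; rest ⊤}
  B2: | IN={c:1; rest ⊤} | OUT={c:1; rest ⊤}
  B3: | IN=(all ⊤) | OUT=(all ⊤)
  B4: | IN=(all ⊤) | OUT={a:2; rest ⊤}
  B5: | IN={a:2; rest ⊤} | OUT={e:1; rest ⊤}

Merge at B4: IN[B4] = OUT[B0] ⊔ OUT[B3] = {a: ⊤, b: ⊤, c: ⊤, d: ⊤, e: ⊤, f: ⊤}
Applying B4's transfer function to that IN value gives OUT[B4] (row B4 above).

Answer: {a: 2, b: ⊤, c: ⊤, d: ⊤, e: ⊤, f: ⊤}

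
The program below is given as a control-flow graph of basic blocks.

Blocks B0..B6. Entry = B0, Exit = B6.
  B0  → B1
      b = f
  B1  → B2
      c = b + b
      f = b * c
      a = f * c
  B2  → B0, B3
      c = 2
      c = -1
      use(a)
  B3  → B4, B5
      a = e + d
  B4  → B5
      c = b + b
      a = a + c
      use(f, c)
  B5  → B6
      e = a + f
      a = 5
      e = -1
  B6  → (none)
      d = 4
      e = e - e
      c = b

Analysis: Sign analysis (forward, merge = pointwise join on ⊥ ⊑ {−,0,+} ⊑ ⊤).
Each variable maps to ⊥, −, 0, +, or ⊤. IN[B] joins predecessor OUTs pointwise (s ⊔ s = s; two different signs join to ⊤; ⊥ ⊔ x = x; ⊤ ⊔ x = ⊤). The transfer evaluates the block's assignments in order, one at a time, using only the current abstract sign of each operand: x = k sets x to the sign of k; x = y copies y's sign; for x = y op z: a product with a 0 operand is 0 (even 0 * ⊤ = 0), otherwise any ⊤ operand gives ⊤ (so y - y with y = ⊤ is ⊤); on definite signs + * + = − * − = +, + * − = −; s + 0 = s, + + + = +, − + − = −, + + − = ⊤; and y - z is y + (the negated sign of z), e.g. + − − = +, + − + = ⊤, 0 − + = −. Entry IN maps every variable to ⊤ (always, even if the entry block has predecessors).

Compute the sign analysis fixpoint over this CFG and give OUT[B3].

Per-block solution:
  B0:   IN=(all ⊤)   OUT=(all ⊤)
  B1:   IN=(all ⊤)   OUT=(all ⊤)
  B2:   IN=(all ⊤)   OUT={c:-; rest ⊤}
  B3:   IN={c:-; rest ⊤}   OUT={c:-; rest ⊤}
  B4:   IN={c:-; rest ⊤}   OUT=(all ⊤)
  B5:   IN=(all ⊤)   OUT={a:+, e:-; rest ⊤}
  B6:   IN={a:+, e:-; rest ⊤}   OUT={a:+, d:+; rest ⊤}

Merge at B3: IN[B3] = OUT[B2] = {a: ⊤, b: ⊤, c: -, d: ⊤, e: ⊤, f: ⊤}
Applying B3's transfer function to that IN value gives OUT[B3] (row B3 above).

Answer: {a: ⊤, b: ⊤, c: -, d: ⊤, e: ⊤, f: ⊤}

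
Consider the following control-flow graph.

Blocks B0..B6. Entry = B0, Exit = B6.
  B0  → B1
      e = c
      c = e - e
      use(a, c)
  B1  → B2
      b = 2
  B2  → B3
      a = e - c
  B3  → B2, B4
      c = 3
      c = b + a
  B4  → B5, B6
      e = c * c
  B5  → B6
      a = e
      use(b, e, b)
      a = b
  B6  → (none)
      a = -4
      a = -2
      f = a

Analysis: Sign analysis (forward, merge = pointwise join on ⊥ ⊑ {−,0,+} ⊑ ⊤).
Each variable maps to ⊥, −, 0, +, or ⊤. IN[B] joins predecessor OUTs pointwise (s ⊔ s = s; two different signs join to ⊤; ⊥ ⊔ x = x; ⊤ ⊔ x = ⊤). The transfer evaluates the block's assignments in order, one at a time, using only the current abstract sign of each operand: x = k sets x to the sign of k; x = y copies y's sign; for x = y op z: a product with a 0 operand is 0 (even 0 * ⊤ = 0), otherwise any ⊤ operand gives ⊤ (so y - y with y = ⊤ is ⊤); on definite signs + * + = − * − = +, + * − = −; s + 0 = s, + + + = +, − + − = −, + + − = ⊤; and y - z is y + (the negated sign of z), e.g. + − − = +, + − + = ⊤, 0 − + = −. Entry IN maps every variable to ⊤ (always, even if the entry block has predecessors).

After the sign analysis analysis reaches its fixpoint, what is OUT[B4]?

Answer: {a: ⊤, b: +, c: ⊤, d: ⊤, e: ⊤, f: ⊤}

Derivation:
Converged values:
  B0:  IN=(all ⊤)  OUT=(all ⊤)
  B1:  IN=(all ⊤)  OUT={b:+; rest ⊤}
  B2:  IN={b:+; rest ⊤}  OUT={b:+; rest ⊤}
  B3:  IN={b:+; rest ⊤}  OUT={b:+; rest ⊤}
  B4:  IN={b:+; rest ⊤}  OUT={b:+; rest ⊤}
  B5:  IN={b:+; rest ⊤}  OUT={a:+, b:+; rest ⊤}
  B6:  IN={b:+; rest ⊤}  OUT={a:-, b:+, f:-; rest ⊤}

Merge at B4: IN[B4] = OUT[B3] = {a: ⊤, b: +, c: ⊤, d: ⊤, e: ⊤, f: ⊤}
Applying B4's transfer function to that IN value gives OUT[B4] (row B4 above).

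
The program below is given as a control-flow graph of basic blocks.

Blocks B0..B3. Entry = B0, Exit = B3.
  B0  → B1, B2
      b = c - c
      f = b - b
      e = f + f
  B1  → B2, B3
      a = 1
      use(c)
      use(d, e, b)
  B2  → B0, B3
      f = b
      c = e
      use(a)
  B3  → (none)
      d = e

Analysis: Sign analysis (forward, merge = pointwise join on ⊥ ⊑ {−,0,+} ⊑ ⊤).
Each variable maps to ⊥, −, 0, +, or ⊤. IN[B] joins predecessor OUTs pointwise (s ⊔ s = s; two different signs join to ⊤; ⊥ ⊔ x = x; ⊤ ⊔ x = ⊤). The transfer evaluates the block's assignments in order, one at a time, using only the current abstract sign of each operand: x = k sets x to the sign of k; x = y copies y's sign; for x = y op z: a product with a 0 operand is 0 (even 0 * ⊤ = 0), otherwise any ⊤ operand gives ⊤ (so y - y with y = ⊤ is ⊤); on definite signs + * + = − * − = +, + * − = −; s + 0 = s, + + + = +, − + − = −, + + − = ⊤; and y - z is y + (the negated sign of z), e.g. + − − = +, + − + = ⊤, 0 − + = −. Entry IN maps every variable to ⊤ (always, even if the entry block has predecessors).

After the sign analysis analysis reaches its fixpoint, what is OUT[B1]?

Answer: {a: +, b: ⊤, c: ⊤, d: ⊤, e: ⊤, f: ⊤}

Derivation:
Per-block solution:
  B0: | IN=(all ⊤) | OUT=(all ⊤)
  B1: | IN=(all ⊤) | OUT={a:+; rest ⊤}
  B2: | IN=(all ⊤) | OUT=(all ⊤)
  B3: | IN=(all ⊤) | OUT=(all ⊤)

Merge at B1: IN[B1] = OUT[B0] = {a: ⊤, b: ⊤, c: ⊤, d: ⊤, e: ⊤, f: ⊤}
Applying B1's transfer function to that IN value gives OUT[B1] (row B1 above).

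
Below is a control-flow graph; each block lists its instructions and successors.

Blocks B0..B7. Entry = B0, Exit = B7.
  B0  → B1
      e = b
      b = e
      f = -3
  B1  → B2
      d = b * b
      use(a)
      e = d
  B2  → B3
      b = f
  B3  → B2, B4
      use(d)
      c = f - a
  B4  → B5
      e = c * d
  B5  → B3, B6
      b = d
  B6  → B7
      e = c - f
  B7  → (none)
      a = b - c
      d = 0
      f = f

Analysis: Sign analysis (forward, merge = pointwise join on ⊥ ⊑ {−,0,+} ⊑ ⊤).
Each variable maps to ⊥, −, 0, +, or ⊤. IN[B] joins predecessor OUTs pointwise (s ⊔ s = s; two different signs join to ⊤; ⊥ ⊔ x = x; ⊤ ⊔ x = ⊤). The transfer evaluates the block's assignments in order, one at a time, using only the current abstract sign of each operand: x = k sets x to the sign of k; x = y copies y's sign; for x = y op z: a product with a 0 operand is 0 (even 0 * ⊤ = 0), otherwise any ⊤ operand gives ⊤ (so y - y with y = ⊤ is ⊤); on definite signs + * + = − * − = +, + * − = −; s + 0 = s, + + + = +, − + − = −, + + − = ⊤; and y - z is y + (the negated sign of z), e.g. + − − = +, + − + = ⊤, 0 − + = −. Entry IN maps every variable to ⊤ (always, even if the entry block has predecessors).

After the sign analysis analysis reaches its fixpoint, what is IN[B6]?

Answer: {a: ⊤, b: ⊤, c: ⊤, d: ⊤, e: ⊤, f: -}

Trace:
Per-block solution:
  B0: | IN=(all ⊤) | OUT={f:-; rest ⊤}
  B1: | IN={f:-; rest ⊤} | OUT={f:-; rest ⊤}
  B2: | IN={f:-; rest ⊤} | OUT={b:-, f:-; rest ⊤}
  B3: | IN={f:-; rest ⊤} | OUT={f:-; rest ⊤}
  B4: | IN={f:-; rest ⊤} | OUT={f:-; rest ⊤}
  B5: | IN={f:-; rest ⊤} | OUT={f:-; rest ⊤}
  B6: | IN={f:-; rest ⊤} | OUT={f:-; rest ⊤}
  B7: | IN={f:-; rest ⊤} | OUT={d:0, f:-; rest ⊤}

Merge at B6: IN[B6] = OUT[B5] = {a: ⊤, b: ⊤, c: ⊤, d: ⊤, e: ⊤, f: -}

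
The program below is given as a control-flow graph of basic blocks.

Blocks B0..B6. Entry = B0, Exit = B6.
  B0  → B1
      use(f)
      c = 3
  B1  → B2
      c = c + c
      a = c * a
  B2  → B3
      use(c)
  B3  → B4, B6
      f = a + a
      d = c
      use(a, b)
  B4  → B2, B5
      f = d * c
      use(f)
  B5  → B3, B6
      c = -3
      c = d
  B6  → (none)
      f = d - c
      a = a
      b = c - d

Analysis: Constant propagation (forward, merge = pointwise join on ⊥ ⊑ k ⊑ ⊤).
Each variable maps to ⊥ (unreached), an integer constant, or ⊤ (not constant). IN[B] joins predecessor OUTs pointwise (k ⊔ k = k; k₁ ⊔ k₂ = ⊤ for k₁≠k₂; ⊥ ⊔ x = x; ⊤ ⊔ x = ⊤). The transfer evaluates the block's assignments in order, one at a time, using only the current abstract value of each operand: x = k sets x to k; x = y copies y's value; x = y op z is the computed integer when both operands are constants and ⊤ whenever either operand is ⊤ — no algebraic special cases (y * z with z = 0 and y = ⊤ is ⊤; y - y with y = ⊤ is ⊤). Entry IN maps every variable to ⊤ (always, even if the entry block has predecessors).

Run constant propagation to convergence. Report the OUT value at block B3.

Answer: {a: ⊤, b: ⊤, c: 6, d: 6, e: ⊤, f: ⊤}

Working:
Converged values:
  B0: | IN=(all ⊤) | OUT={c:3; rest ⊤}
  B1: | IN={c:3; rest ⊤} | OUT={c:6; rest ⊤}
  B2: | IN={c:6; rest ⊤} | OUT={c:6; rest ⊤}
  B3: | IN={c:6; rest ⊤} | OUT={c:6, d:6; rest ⊤}
  B4: | IN={c:6, d:6; rest ⊤} | OUT={c:6, d:6, f:36; rest ⊤}
  B5: | IN={c:6, d:6, f:36; rest ⊤} | OUT={c:6, d:6, f:36; rest ⊤}
  B6: | IN={c:6, d:6; rest ⊤} | OUT={b:0, c:6, d:6, f:0; rest ⊤}

Merge at B3: IN[B3] = OUT[B2] ⊔ OUT[B5] = {a: ⊤, b: ⊤, c: 6, d: ⊤, e: ⊤, f: ⊤}
Applying B3's transfer function to that IN value gives OUT[B3] (row B3 above).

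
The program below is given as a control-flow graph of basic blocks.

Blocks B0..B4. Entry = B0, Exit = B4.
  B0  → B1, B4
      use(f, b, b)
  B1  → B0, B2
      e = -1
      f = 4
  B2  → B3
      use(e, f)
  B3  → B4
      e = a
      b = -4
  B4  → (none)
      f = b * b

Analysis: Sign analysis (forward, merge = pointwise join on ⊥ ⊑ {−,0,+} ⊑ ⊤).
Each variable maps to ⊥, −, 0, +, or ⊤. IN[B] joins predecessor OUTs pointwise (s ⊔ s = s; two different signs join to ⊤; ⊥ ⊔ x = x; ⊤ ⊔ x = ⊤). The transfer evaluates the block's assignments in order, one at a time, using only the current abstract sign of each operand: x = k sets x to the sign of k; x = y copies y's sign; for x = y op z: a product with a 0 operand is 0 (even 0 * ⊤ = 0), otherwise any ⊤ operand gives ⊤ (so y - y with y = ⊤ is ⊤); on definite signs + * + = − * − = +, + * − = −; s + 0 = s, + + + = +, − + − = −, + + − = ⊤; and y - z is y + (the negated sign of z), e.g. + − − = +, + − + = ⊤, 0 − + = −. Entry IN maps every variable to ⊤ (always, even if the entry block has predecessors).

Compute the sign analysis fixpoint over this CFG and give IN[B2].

Answer: {a: ⊤, b: ⊤, c: ⊤, d: ⊤, e: -, f: +}

Working:
Fixpoint table:
  B0:  IN=(all ⊤)  OUT=(all ⊤)
  B1:  IN=(all ⊤)  OUT={e:-, f:+; rest ⊤}
  B2:  IN={e:-, f:+; rest ⊤}  OUT={e:-, f:+; rest ⊤}
  B3:  IN={e:-, f:+; rest ⊤}  OUT={b:-, f:+; rest ⊤}
  B4:  IN=(all ⊤)  OUT=(all ⊤)

Merge at B2: IN[B2] = OUT[B1] = {a: ⊤, b: ⊤, c: ⊤, d: ⊤, e: -, f: +}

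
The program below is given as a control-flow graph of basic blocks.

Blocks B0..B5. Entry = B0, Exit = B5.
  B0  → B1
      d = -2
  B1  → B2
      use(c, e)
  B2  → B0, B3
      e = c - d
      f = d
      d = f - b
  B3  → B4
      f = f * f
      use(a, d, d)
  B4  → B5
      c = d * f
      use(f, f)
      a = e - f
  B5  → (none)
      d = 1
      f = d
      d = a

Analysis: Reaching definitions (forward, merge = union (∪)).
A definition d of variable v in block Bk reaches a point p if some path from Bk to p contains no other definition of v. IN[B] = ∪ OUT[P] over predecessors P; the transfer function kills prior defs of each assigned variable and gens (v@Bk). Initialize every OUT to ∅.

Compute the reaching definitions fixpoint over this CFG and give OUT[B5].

Fixpoint table:
  B0:   IN={d@B2, e@B2, f@B2}   OUT={d@B0, e@B2, f@B2}
  B1:   IN={d@B0, e@B2, f@B2}   OUT={d@B0, e@B2, f@B2}
  B2:   IN={d@B0, e@B2, f@B2}   OUT={d@B2, e@B2, f@B2}
  B3:   IN={d@B2, e@B2, f@B2}   OUT={d@B2, e@B2, f@B3}
  B4:   IN={d@B2, e@B2, f@B3}   OUT={a@B4, c@B4, d@B2, e@B2, f@B3}
  B5:   IN={a@B4, c@B4, d@B2, e@B2, f@B3}   OUT={a@B4, c@B4, d@B5, e@B2, f@B5}

Merge at B5: IN[B5] = OUT[B4] = {a@B4, c@B4, d@B2, e@B2, f@B3}
Applying B5's transfer function to that IN value gives OUT[B5] (row B5 above).

Answer: {a@B4, c@B4, d@B5, e@B2, f@B5}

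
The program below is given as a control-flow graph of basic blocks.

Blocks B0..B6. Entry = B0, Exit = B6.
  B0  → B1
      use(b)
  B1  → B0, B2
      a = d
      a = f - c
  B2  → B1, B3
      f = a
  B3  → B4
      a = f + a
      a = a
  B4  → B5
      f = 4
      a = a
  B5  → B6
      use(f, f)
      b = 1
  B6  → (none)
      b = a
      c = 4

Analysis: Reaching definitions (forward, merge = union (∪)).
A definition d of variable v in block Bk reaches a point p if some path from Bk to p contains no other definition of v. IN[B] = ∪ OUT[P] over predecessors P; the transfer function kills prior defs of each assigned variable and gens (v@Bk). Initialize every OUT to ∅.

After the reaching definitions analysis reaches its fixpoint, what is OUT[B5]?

Answer: {a@B4, b@B5, f@B4}

Derivation:
Per-block solution:
  B0:  IN={a@B1, f@B2}  OUT={a@B1, f@B2}
  B1:  IN={a@B1, f@B2}  OUT={a@B1, f@B2}
  B2:  IN={a@B1, f@B2}  OUT={a@B1, f@B2}
  B3:  IN={a@B1, f@B2}  OUT={a@B3, f@B2}
  B4:  IN={a@B3, f@B2}  OUT={a@B4, f@B4}
  B5:  IN={a@B4, f@B4}  OUT={a@B4, b@B5, f@B4}
  B6:  IN={a@B4, b@B5, f@B4}  OUT={a@B4, b@B6, c@B6, f@B4}

Merge at B5: IN[B5] = OUT[B4] = {a@B4, f@B4}
Applying B5's transfer function to that IN value gives OUT[B5] (row B5 above).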